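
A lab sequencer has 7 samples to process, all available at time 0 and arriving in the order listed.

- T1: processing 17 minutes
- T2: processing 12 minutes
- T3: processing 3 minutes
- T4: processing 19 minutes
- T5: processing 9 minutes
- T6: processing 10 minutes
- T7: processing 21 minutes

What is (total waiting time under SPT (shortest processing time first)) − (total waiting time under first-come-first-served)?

SPT (increasing processing time): T3 T5 T6 T2 T1 T4 T7.
T3: waits 0, runs 0→3
T5: waits 3, runs 3→12
T6: waits 12, runs 12→22
T2: waits 22, runs 22→34
T1: waits 34, runs 34→51
T4: waits 51, runs 51→70
T7: waits 70, runs 70→91
Sum = 0+3+12+22+34+51+70 = 192.
FIFO (arrival order): T1 T2 T3 T4 T5 T6 T7.
T1: waits 0, runs 0→17
T2: waits 17, runs 17→29
T3: waits 29, runs 29→32
T4: waits 32, runs 32→51
T5: waits 51, runs 51→60
T6: waits 60, runs 60→70
T7: waits 70, runs 70→91
Sum = 0+17+29+32+51+60+70 = 259.
Difference = 192 − 259 = -67.

-67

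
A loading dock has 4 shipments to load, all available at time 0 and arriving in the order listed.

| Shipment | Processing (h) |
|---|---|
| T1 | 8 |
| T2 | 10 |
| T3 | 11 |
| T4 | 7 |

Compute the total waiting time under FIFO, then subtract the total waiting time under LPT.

-6

FIFO (arrival order): T1 T2 T3 T4.
T1: waits 0, runs 0→8
T2: waits 8, runs 8→18
T3: waits 18, runs 18→29
T4: waits 29, runs 29→36
Sum = 0+8+18+29 = 55.
LPT (decreasing processing time): T3 T2 T1 T4.
T3: waits 0, runs 0→11
T2: waits 11, runs 11→21
T1: waits 21, runs 21→29
T4: waits 29, runs 29→36
Sum = 0+11+21+29 = 61.
Difference = 55 − 61 = -6.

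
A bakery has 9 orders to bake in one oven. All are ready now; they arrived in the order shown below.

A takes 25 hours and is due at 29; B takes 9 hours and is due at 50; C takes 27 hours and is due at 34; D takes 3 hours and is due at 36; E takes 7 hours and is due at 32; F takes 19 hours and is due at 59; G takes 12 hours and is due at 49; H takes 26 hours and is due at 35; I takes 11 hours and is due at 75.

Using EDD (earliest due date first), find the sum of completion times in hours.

EDD (increasing due date): A E C H D G B F I.
A: 0→25
E: 25→32
C: 32→59
H: 59→85
D: 85→88
G: 88→100
B: 100→109
F: 109→128
I: 128→139
Sum = 25+32+59+85+88+100+109+128+139 = 765.

765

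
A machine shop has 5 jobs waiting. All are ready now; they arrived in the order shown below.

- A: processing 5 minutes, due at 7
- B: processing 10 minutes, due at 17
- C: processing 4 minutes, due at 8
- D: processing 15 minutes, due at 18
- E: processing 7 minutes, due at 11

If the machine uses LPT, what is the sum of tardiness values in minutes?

LPT (decreasing processing time): D B E A C.
D: 0→15, due 18, tardiness 0
B: 15→25, due 17, tardiness 8
E: 25→32, due 11, tardiness 21
A: 32→37, due 7, tardiness 30
C: 37→41, due 8, tardiness 33
Sum = 0+8+21+30+33 = 92.

92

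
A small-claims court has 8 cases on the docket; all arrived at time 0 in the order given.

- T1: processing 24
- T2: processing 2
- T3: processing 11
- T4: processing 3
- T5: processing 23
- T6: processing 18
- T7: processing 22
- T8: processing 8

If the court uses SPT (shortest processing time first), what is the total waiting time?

SPT (increasing processing time): T2 T4 T8 T3 T6 T7 T5 T1.
T2: waits 0, runs 0→2
T4: waits 2, runs 2→5
T8: waits 5, runs 5→13
T3: waits 13, runs 13→24
T6: waits 24, runs 24→42
T7: waits 42, runs 42→64
T5: waits 64, runs 64→87
T1: waits 87, runs 87→111
Sum = 0+2+5+13+24+42+64+87 = 237.

237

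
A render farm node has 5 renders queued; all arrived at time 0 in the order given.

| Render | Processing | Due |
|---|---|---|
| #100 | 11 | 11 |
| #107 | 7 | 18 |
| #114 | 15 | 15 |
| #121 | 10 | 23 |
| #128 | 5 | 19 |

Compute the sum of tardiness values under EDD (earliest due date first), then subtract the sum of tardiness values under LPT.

-12

EDD (increasing due date): #100 #114 #107 #128 #121.
#100: 0→11, due 11, tardiness 0
#114: 11→26, due 15, tardiness 11
#107: 26→33, due 18, tardiness 15
#128: 33→38, due 19, tardiness 19
#121: 38→48, due 23, tardiness 25
Sum = 0+11+15+19+25 = 70.
LPT (decreasing processing time): #114 #100 #121 #107 #128.
#114: 0→15, due 15, tardiness 0
#100: 15→26, due 11, tardiness 15
#121: 26→36, due 23, tardiness 13
#107: 36→43, due 18, tardiness 25
#128: 43→48, due 19, tardiness 29
Sum = 0+15+13+25+29 = 82.
Difference = 70 − 82 = -12.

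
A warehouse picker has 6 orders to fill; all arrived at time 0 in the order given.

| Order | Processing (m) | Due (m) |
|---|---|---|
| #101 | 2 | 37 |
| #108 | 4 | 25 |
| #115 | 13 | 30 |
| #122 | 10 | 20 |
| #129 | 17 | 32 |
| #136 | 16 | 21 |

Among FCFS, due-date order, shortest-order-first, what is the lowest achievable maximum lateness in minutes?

FIFO (arrival order): #101 #108 #115 #122 #129 #136.
#101: 0→2, due 37, lateness -35
#108: 2→6, due 25, lateness -19
#115: 6→19, due 30, lateness -11
#122: 19→29, due 20, lateness 9
#129: 29→46, due 32, lateness 14
#136: 46→62, due 21, lateness 41
Maximum = 41.
EDD (increasing due date): #122 #136 #108 #115 #129 #101.
#122: 0→10, due 20, lateness -10
#136: 10→26, due 21, lateness 5
#108: 26→30, due 25, lateness 5
#115: 30→43, due 30, lateness 13
#129: 43→60, due 32, lateness 28
#101: 60→62, due 37, lateness 25
Maximum = 28.
SPT (increasing processing time): #101 #108 #122 #115 #136 #129.
#101: 0→2, due 37, lateness -35
#108: 2→6, due 25, lateness -19
#122: 6→16, due 20, lateness -4
#115: 16→29, due 30, lateness -1
#136: 29→45, due 21, lateness 24
#129: 45→62, due 32, lateness 30
Maximum = 30.
FIFO 41, EDD 28, SPT 30 → minimum 28.

28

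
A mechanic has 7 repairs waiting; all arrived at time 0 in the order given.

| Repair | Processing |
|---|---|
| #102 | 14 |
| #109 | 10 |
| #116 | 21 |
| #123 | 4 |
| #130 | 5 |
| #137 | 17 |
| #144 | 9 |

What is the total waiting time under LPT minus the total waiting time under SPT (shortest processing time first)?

LPT (decreasing processing time): #116 #137 #102 #109 #144 #130 #123.
#116: waits 0, runs 0→21
#137: waits 21, runs 21→38
#102: waits 38, runs 38→52
#109: waits 52, runs 52→62
#144: waits 62, runs 62→71
#130: waits 71, runs 71→76
#123: waits 76, runs 76→80
Sum = 0+21+38+52+62+71+76 = 320.
SPT (increasing processing time): #123 #130 #144 #109 #102 #137 #116.
#123: waits 0, runs 0→4
#130: waits 4, runs 4→9
#144: waits 9, runs 9→18
#109: waits 18, runs 18→28
#102: waits 28, runs 28→42
#137: waits 42, runs 42→59
#116: waits 59, runs 59→80
Sum = 0+4+9+18+28+42+59 = 160.
Difference = 320 − 160 = 160.

160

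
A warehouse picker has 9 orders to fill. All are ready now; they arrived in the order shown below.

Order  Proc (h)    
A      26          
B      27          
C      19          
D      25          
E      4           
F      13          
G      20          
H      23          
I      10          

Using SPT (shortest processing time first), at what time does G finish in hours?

66

SPT (increasing processing time): E I F C G H D A B.
E: 0→4
I: 4→14
F: 14→27
C: 27→46
G: 46→66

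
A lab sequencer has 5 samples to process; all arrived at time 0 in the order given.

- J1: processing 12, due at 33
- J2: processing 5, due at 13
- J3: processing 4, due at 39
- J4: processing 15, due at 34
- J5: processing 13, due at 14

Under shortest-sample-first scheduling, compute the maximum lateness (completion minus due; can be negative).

SPT (increasing processing time): J3 J2 J1 J5 J4.
J3: 0→4, due 39, lateness -35
J2: 4→9, due 13, lateness -4
J1: 9→21, due 33, lateness -12
J5: 21→34, due 14, lateness 20
J4: 34→49, due 34, lateness 15
Maximum = 20.

20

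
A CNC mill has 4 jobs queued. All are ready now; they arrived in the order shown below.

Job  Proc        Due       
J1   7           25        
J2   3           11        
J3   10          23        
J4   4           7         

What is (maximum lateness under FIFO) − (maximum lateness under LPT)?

3

FIFO (arrival order): J1 J2 J3 J4.
J1: 0→7, due 25, lateness -18
J2: 7→10, due 11, lateness -1
J3: 10→20, due 23, lateness -3
J4: 20→24, due 7, lateness 17
Maximum = 17.
LPT (decreasing processing time): J3 J1 J4 J2.
J3: 0→10, due 23, lateness -13
J1: 10→17, due 25, lateness -8
J4: 17→21, due 7, lateness 14
J2: 21→24, due 11, lateness 13
Maximum = 14.
Difference = 17 − 14 = 3.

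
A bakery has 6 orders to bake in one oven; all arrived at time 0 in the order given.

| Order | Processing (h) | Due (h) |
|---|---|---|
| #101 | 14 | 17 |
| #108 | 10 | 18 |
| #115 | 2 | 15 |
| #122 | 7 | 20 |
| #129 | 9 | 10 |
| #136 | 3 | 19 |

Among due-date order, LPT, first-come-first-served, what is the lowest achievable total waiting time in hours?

118

EDD (increasing due date): #129 #115 #101 #108 #136 #122.
#129: waits 0, runs 0→9
#115: waits 9, runs 9→11
#101: waits 11, runs 11→25
#108: waits 25, runs 25→35
#136: waits 35, runs 35→38
#122: waits 38, runs 38→45
Sum = 0+9+11+25+35+38 = 118.
LPT (decreasing processing time): #101 #108 #129 #122 #136 #115.
#101: waits 0, runs 0→14
#108: waits 14, runs 14→24
#129: waits 24, runs 24→33
#122: waits 33, runs 33→40
#136: waits 40, runs 40→43
#115: waits 43, runs 43→45
Sum = 0+14+24+33+40+43 = 154.
FIFO (arrival order): #101 #108 #115 #122 #129 #136.
#101: waits 0, runs 0→14
#108: waits 14, runs 14→24
#115: waits 24, runs 24→26
#122: waits 26, runs 26→33
#129: waits 33, runs 33→42
#136: waits 42, runs 42→45
Sum = 0+14+24+26+33+42 = 139.
EDD 118, LPT 154, FIFO 139 → minimum 118.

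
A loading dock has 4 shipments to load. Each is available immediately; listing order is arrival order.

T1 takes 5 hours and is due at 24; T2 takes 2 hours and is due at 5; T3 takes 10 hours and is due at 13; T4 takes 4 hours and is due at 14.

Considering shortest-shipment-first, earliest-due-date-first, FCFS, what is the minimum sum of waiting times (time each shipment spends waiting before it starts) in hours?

19

SPT (increasing processing time): T2 T4 T1 T3.
T2: waits 0, runs 0→2
T4: waits 2, runs 2→6
T1: waits 6, runs 6→11
T3: waits 11, runs 11→21
Sum = 0+2+6+11 = 19.
EDD (increasing due date): T2 T3 T4 T1.
T2: waits 0, runs 0→2
T3: waits 2, runs 2→12
T4: waits 12, runs 12→16
T1: waits 16, runs 16→21
Sum = 0+2+12+16 = 30.
FIFO (arrival order): T1 T2 T3 T4.
T1: waits 0, runs 0→5
T2: waits 5, runs 5→7
T3: waits 7, runs 7→17
T4: waits 17, runs 17→21
Sum = 0+5+7+17 = 29.
SPT 19, EDD 30, FIFO 29 → minimum 19.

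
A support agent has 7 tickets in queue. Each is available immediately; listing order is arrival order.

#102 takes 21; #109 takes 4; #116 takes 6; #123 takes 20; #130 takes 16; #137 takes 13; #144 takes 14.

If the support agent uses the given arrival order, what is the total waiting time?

FIFO (arrival order): #102 #109 #116 #123 #130 #137 #144.
#102: waits 0, runs 0→21
#109: waits 21, runs 21→25
#116: waits 25, runs 25→31
#123: waits 31, runs 31→51
#130: waits 51, runs 51→67
#137: waits 67, runs 67→80
#144: waits 80, runs 80→94
Sum = 0+21+25+31+51+67+80 = 275.

275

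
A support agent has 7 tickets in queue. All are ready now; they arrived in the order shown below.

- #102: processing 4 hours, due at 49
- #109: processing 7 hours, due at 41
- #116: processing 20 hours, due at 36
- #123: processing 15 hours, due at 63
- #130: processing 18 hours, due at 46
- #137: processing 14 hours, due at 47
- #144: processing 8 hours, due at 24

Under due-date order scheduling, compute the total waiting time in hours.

EDD (increasing due date): #144 #116 #109 #130 #137 #102 #123.
#144: waits 0, runs 0→8
#116: waits 8, runs 8→28
#109: waits 28, runs 28→35
#130: waits 35, runs 35→53
#137: waits 53, runs 53→67
#102: waits 67, runs 67→71
#123: waits 71, runs 71→86
Sum = 0+8+28+35+53+67+71 = 262.

262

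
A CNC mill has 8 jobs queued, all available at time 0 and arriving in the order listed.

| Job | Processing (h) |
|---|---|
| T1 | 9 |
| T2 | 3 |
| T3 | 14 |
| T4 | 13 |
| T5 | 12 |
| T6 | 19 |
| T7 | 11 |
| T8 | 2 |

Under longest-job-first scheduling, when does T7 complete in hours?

LPT (decreasing processing time): T6 T3 T4 T5 T7 T1 T2 T8.
T6: 0→19
T3: 19→33
T4: 33→46
T5: 46→58
T7: 58→69

69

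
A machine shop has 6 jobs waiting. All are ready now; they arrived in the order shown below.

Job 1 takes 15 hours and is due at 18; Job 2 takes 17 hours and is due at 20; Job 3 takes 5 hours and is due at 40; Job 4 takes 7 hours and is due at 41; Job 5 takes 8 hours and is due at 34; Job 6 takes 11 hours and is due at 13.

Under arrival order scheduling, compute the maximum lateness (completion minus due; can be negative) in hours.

50

FIFO (arrival order): Job 1 Job 2 Job 3 Job 4 Job 5 Job 6.
Job 1: 0→15, due 18, lateness -3
Job 2: 15→32, due 20, lateness 12
Job 3: 32→37, due 40, lateness -3
Job 4: 37→44, due 41, lateness 3
Job 5: 44→52, due 34, lateness 18
Job 6: 52→63, due 13, lateness 50
Maximum = 50.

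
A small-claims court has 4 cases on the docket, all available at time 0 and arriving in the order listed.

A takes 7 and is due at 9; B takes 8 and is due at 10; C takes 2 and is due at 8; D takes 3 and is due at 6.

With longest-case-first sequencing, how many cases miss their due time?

3

LPT (decreasing processing time): B A D C.
B: 0→8, due 10, tardiness 0
A: 8→15, due 9, tardiness 6
D: 15→18, due 6, tardiness 12
C: 18→20, due 8, tardiness 12
Late cases: 3.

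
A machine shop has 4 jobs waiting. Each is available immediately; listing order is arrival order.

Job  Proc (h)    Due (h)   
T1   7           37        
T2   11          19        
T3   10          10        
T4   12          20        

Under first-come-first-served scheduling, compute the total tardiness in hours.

38

FIFO (arrival order): T1 T2 T3 T4.
T1: 0→7, due 37, tardiness 0
T2: 7→18, due 19, tardiness 0
T3: 18→28, due 10, tardiness 18
T4: 28→40, due 20, tardiness 20
Sum = 0+0+18+20 = 38.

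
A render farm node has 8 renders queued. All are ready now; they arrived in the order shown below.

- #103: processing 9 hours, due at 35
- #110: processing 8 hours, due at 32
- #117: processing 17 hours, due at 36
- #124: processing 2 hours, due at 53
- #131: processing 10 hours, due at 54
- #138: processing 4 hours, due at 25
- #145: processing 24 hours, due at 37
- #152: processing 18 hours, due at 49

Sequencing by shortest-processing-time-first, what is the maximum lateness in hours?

SPT (increasing processing time): #124 #138 #110 #103 #131 #117 #152 #145.
#124: 0→2, due 53, lateness -51
#138: 2→6, due 25, lateness -19
#110: 6→14, due 32, lateness -18
#103: 14→23, due 35, lateness -12
#131: 23→33, due 54, lateness -21
#117: 33→50, due 36, lateness 14
#152: 50→68, due 49, lateness 19
#145: 68→92, due 37, lateness 55
Maximum = 55.

55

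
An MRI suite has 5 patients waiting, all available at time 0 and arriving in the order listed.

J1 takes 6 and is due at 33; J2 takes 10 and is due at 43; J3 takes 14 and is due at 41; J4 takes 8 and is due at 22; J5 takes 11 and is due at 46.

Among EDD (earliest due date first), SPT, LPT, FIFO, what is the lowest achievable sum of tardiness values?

3

EDD (increasing due date): J4 J1 J3 J2 J5.
J4: 0→8, due 22, tardiness 0
J1: 8→14, due 33, tardiness 0
J3: 14→28, due 41, tardiness 0
J2: 28→38, due 43, tardiness 0
J5: 38→49, due 46, tardiness 3
Sum = 0+0+0+0+3 = 3.
SPT (increasing processing time): J1 J4 J2 J5 J3.
J1: 0→6, due 33, tardiness 0
J4: 6→14, due 22, tardiness 0
J2: 14→24, due 43, tardiness 0
J5: 24→35, due 46, tardiness 0
J3: 35→49, due 41, tardiness 8
Sum = 0+0+0+0+8 = 8.
LPT (decreasing processing time): J3 J5 J2 J4 J1.
J3: 0→14, due 41, tardiness 0
J5: 14→25, due 46, tardiness 0
J2: 25→35, due 43, tardiness 0
J4: 35→43, due 22, tardiness 21
J1: 43→49, due 33, tardiness 16
Sum = 0+0+0+21+16 = 37.
FIFO (arrival order): J1 J2 J3 J4 J5.
J1: 0→6, due 33, tardiness 0
J2: 6→16, due 43, tardiness 0
J3: 16→30, due 41, tardiness 0
J4: 30→38, due 22, tardiness 16
J5: 38→49, due 46, tardiness 3
Sum = 0+0+0+16+3 = 19.
EDD 3, SPT 8, LPT 37, FIFO 19 → minimum 3.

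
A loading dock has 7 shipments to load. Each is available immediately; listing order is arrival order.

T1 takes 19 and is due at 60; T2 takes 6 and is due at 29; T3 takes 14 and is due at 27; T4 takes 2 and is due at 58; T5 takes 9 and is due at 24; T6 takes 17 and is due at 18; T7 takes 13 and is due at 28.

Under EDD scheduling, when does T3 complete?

EDD (increasing due date): T6 T5 T3 T7 T2 T4 T1.
T6: 0→17
T5: 17→26
T3: 26→40

40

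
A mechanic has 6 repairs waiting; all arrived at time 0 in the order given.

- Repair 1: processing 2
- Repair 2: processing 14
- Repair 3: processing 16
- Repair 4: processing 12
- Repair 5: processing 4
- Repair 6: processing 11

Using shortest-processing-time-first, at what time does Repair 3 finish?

59

SPT (increasing processing time): Repair 1 Repair 5 Repair 6 Repair 4 Repair 2 Repair 3.
Repair 1: 0→2
Repair 5: 2→6
Repair 6: 6→17
Repair 4: 17→29
Repair 2: 29→43
Repair 3: 43→59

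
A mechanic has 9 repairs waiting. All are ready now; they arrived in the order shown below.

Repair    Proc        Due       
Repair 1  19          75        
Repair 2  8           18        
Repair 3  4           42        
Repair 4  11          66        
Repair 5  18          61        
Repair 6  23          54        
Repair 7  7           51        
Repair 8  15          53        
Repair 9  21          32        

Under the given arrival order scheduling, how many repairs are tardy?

5

FIFO (arrival order): Repair 1 Repair 2 Repair 3 Repair 4 Repair 5 Repair 6 Repair 7 Repair 8 Repair 9.
Repair 1: 0→19, due 75, tardiness 0
Repair 2: 19→27, due 18, tardiness 9
Repair 3: 27→31, due 42, tardiness 0
Repair 4: 31→42, due 66, tardiness 0
Repair 5: 42→60, due 61, tardiness 0
Repair 6: 60→83, due 54, tardiness 29
Repair 7: 83→90, due 51, tardiness 39
Repair 8: 90→105, due 53, tardiness 52
Repair 9: 105→126, due 32, tardiness 94
Late repairs: 5.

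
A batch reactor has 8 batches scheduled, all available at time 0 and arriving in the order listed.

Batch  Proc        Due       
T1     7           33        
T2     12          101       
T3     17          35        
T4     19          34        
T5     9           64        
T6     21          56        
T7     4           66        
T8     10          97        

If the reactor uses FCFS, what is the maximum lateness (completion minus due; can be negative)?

29

FIFO (arrival order): T1 T2 T3 T4 T5 T6 T7 T8.
T1: 0→7, due 33, lateness -26
T2: 7→19, due 101, lateness -82
T3: 19→36, due 35, lateness 1
T4: 36→55, due 34, lateness 21
T5: 55→64, due 64, lateness 0
T6: 64→85, due 56, lateness 29
T7: 85→89, due 66, lateness 23
T8: 89→99, due 97, lateness 2
Maximum = 29.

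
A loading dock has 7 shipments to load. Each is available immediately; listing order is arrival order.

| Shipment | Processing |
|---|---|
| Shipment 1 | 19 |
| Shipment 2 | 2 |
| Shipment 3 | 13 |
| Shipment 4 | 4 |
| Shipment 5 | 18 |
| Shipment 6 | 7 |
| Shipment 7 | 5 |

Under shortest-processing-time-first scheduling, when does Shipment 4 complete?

6

SPT (increasing processing time): Shipment 2 Shipment 4 Shipment 7 Shipment 6 Shipment 3 Shipment 5 Shipment 1.
Shipment 2: 0→2
Shipment 4: 2→6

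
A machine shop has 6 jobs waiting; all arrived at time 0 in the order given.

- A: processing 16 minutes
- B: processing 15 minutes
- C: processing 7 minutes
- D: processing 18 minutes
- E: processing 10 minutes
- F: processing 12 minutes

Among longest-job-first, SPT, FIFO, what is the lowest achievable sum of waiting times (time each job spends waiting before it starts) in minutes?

LPT (decreasing processing time): D A B F E C.
D: waits 0, runs 0→18
A: waits 18, runs 18→34
B: waits 34, runs 34→49
F: waits 49, runs 49→61
E: waits 61, runs 61→71
C: waits 71, runs 71→78
Sum = 0+18+34+49+61+71 = 233.
SPT (increasing processing time): C E F B A D.
C: waits 0, runs 0→7
E: waits 7, runs 7→17
F: waits 17, runs 17→29
B: waits 29, runs 29→44
A: waits 44, runs 44→60
D: waits 60, runs 60→78
Sum = 0+7+17+29+44+60 = 157.
FIFO (arrival order): A B C D E F.
A: waits 0, runs 0→16
B: waits 16, runs 16→31
C: waits 31, runs 31→38
D: waits 38, runs 38→56
E: waits 56, runs 56→66
F: waits 66, runs 66→78
Sum = 0+16+31+38+56+66 = 207.
LPT 233, SPT 157, FIFO 207 → minimum 157.

157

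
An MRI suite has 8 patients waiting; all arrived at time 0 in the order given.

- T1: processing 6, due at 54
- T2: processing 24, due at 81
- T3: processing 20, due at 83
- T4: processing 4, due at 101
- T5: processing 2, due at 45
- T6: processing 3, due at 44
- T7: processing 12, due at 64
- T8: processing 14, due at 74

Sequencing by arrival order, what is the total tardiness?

FIFO (arrival order): T1 T2 T3 T4 T5 T6 T7 T8.
T1: 0→6, due 54, tardiness 0
T2: 6→30, due 81, tardiness 0
T3: 30→50, due 83, tardiness 0
T4: 50→54, due 101, tardiness 0
T5: 54→56, due 45, tardiness 11
T6: 56→59, due 44, tardiness 15
T7: 59→71, due 64, tardiness 7
T8: 71→85, due 74, tardiness 11
Sum = 0+0+0+0+11+15+7+11 = 44.

44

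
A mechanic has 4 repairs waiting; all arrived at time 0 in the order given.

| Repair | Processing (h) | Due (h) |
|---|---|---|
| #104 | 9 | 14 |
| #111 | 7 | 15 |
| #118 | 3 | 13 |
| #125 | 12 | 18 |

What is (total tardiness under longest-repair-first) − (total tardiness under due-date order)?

LPT (decreasing processing time): #125 #104 #111 #118.
#125: 0→12, due 18, tardiness 0
#104: 12→21, due 14, tardiness 7
#111: 21→28, due 15, tardiness 13
#118: 28→31, due 13, tardiness 18
Sum = 0+7+13+18 = 38.
EDD (increasing due date): #118 #104 #111 #125.
#118: 0→3, due 13, tardiness 0
#104: 3→12, due 14, tardiness 0
#111: 12→19, due 15, tardiness 4
#125: 19→31, due 18, tardiness 13
Sum = 0+0+4+13 = 17.
Difference = 38 − 17 = 21.

21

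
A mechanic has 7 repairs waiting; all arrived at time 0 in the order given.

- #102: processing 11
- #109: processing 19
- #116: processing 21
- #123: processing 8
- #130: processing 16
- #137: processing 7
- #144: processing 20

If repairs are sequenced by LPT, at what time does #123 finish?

95

LPT (decreasing processing time): #116 #144 #109 #130 #102 #123 #137.
#116: 0→21
#144: 21→41
#109: 41→60
#130: 60→76
#102: 76→87
#123: 87→95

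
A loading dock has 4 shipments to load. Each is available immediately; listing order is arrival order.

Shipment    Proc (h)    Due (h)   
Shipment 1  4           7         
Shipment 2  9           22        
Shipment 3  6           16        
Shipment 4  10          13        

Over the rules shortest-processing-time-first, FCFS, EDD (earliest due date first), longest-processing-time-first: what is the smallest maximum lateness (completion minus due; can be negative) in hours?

SPT (increasing processing time): Shipment 1 Shipment 3 Shipment 2 Shipment 4.
Shipment 1: 0→4, due 7, lateness -3
Shipment 3: 4→10, due 16, lateness -6
Shipment 2: 10→19, due 22, lateness -3
Shipment 4: 19→29, due 13, lateness 16
Maximum = 16.
FIFO (arrival order): Shipment 1 Shipment 2 Shipment 3 Shipment 4.
Shipment 1: 0→4, due 7, lateness -3
Shipment 2: 4→13, due 22, lateness -9
Shipment 3: 13→19, due 16, lateness 3
Shipment 4: 19→29, due 13, lateness 16
Maximum = 16.
EDD (increasing due date): Shipment 1 Shipment 4 Shipment 3 Shipment 2.
Shipment 1: 0→4, due 7, lateness -3
Shipment 4: 4→14, due 13, lateness 1
Shipment 3: 14→20, due 16, lateness 4
Shipment 2: 20→29, due 22, lateness 7
Maximum = 7.
LPT (decreasing processing time): Shipment 4 Shipment 2 Shipment 3 Shipment 1.
Shipment 4: 0→10, due 13, lateness -3
Shipment 2: 10→19, due 22, lateness -3
Shipment 3: 19→25, due 16, lateness 9
Shipment 1: 25→29, due 7, lateness 22
Maximum = 22.
SPT 16, FIFO 16, EDD 7, LPT 22 → minimum 7.

7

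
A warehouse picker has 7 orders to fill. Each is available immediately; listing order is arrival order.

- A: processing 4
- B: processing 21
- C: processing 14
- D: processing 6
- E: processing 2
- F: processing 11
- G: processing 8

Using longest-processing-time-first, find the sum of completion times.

LPT (decreasing processing time): B C F G D A E.
B: 0→21
C: 21→35
F: 35→46
G: 46→54
D: 54→60
A: 60→64
E: 64→66
Sum = 21+35+46+54+60+64+66 = 346.

346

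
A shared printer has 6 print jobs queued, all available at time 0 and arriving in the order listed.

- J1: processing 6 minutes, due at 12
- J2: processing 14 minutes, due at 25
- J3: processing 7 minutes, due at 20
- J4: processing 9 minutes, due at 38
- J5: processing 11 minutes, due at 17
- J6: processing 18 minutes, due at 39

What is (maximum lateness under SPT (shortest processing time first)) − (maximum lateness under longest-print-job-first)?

-27

SPT (increasing processing time): J1 J3 J4 J5 J2 J6.
J1: 0→6, due 12, lateness -6
J3: 6→13, due 20, lateness -7
J4: 13→22, due 38, lateness -16
J5: 22→33, due 17, lateness 16
J2: 33→47, due 25, lateness 22
J6: 47→65, due 39, lateness 26
Maximum = 26.
LPT (decreasing processing time): J6 J2 J5 J4 J3 J1.
J6: 0→18, due 39, lateness -21
J2: 18→32, due 25, lateness 7
J5: 32→43, due 17, lateness 26
J4: 43→52, due 38, lateness 14
J3: 52→59, due 20, lateness 39
J1: 59→65, due 12, lateness 53
Maximum = 53.
Difference = 26 − 53 = -27.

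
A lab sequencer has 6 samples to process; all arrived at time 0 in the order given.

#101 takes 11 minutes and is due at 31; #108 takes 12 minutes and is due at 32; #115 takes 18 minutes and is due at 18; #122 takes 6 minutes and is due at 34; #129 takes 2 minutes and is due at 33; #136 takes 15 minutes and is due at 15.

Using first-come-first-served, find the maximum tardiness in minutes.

49

FIFO (arrival order): #101 #108 #115 #122 #129 #136.
#101: 0→11, due 31, tardiness 0
#108: 11→23, due 32, tardiness 0
#115: 23→41, due 18, tardiness 23
#122: 41→47, due 34, tardiness 13
#129: 47→49, due 33, tardiness 16
#136: 49→64, due 15, tardiness 49
Maximum = 49.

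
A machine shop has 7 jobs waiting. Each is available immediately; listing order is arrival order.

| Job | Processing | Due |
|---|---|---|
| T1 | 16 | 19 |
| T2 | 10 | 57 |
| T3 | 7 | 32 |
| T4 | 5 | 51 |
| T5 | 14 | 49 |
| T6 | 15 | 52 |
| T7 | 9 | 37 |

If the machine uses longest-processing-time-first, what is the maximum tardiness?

LPT (decreasing processing time): T1 T6 T5 T2 T7 T3 T4.
T1: 0→16, due 19, tardiness 0
T6: 16→31, due 52, tardiness 0
T5: 31→45, due 49, tardiness 0
T2: 45→55, due 57, tardiness 0
T7: 55→64, due 37, tardiness 27
T3: 64→71, due 32, tardiness 39
T4: 71→76, due 51, tardiness 25
Maximum = 39.

39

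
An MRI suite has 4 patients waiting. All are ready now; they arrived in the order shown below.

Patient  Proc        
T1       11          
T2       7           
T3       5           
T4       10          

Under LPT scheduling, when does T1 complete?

11

LPT (decreasing processing time): T1 T4 T2 T3.
T1: 0→11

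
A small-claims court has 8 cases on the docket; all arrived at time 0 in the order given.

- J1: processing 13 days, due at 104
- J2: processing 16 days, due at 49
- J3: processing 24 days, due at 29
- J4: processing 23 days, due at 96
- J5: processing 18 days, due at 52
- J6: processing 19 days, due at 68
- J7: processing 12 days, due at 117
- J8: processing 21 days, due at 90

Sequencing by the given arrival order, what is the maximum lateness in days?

56

FIFO (arrival order): J1 J2 J3 J4 J5 J6 J7 J8.
J1: 0→13, due 104, lateness -91
J2: 13→29, due 49, lateness -20
J3: 29→53, due 29, lateness 24
J4: 53→76, due 96, lateness -20
J5: 76→94, due 52, lateness 42
J6: 94→113, due 68, lateness 45
J7: 113→125, due 117, lateness 8
J8: 125→146, due 90, lateness 56
Maximum = 56.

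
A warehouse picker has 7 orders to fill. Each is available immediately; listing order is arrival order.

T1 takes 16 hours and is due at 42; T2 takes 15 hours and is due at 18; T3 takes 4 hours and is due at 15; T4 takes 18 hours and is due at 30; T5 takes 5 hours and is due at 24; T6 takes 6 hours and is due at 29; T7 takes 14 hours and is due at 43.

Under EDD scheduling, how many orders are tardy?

EDD (increasing due date): T3 T2 T5 T6 T4 T1 T7.
T3: 0→4, due 15, tardiness 0
T2: 4→19, due 18, tardiness 1
T5: 19→24, due 24, tardiness 0
T6: 24→30, due 29, tardiness 1
T4: 30→48, due 30, tardiness 18
T1: 48→64, due 42, tardiness 22
T7: 64→78, due 43, tardiness 35
Late orders: 5.

5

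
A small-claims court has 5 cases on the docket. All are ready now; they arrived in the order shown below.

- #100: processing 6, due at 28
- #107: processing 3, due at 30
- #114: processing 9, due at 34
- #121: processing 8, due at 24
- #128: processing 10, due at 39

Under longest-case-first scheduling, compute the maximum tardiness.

6

LPT (decreasing processing time): #128 #114 #121 #100 #107.
#128: 0→10, due 39, tardiness 0
#114: 10→19, due 34, tardiness 0
#121: 19→27, due 24, tardiness 3
#100: 27→33, due 28, tardiness 5
#107: 33→36, due 30, tardiness 6
Maximum = 6.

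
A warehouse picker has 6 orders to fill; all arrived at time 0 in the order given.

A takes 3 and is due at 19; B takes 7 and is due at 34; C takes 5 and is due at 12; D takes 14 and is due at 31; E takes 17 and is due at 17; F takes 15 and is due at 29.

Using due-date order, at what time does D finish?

EDD (increasing due date): C E A F D B.
C: 0→5
E: 5→22
A: 22→25
F: 25→40
D: 40→54

54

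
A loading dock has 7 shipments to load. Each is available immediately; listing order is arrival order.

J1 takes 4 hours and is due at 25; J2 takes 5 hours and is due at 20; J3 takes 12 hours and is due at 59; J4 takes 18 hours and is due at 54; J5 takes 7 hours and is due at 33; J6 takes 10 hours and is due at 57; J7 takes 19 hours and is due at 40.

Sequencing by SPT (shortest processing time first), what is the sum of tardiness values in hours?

SPT (increasing processing time): J1 J2 J5 J6 J3 J4 J7.
J1: 0→4, due 25, tardiness 0
J2: 4→9, due 20, tardiness 0
J5: 9→16, due 33, tardiness 0
J6: 16→26, due 57, tardiness 0
J3: 26→38, due 59, tardiness 0
J4: 38→56, due 54, tardiness 2
J7: 56→75, due 40, tardiness 35
Sum = 0+0+0+0+0+2+35 = 37.

37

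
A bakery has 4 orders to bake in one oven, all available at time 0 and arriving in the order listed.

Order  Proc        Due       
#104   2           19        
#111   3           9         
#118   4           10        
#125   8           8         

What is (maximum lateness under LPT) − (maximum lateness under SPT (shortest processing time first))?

-3

LPT (decreasing processing time): #125 #118 #111 #104.
#125: 0→8, due 8, lateness 0
#118: 8→12, due 10, lateness 2
#111: 12→15, due 9, lateness 6
#104: 15→17, due 19, lateness -2
Maximum = 6.
SPT (increasing processing time): #104 #111 #118 #125.
#104: 0→2, due 19, lateness -17
#111: 2→5, due 9, lateness -4
#118: 5→9, due 10, lateness -1
#125: 9→17, due 8, lateness 9
Maximum = 9.
Difference = 6 − 9 = -3.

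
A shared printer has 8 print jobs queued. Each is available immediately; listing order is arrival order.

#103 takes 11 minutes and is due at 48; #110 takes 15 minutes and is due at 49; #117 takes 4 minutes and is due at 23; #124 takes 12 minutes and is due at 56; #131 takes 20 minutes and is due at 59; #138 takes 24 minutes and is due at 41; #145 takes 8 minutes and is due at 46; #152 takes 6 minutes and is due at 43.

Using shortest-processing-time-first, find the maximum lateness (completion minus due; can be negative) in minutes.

59

SPT (increasing processing time): #117 #152 #145 #103 #124 #110 #131 #138.
#117: 0→4, due 23, lateness -19
#152: 4→10, due 43, lateness -33
#145: 10→18, due 46, lateness -28
#103: 18→29, due 48, lateness -19
#124: 29→41, due 56, lateness -15
#110: 41→56, due 49, lateness 7
#131: 56→76, due 59, lateness 17
#138: 76→100, due 41, lateness 59
Maximum = 59.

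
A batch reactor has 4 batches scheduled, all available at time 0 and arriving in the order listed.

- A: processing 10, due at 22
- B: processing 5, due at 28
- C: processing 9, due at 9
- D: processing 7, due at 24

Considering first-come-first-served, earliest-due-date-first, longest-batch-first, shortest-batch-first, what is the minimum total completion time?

FIFO (arrival order): A B C D.
A: 0→10
B: 10→15
C: 15→24
D: 24→31
Sum = 10+15+24+31 = 80.
EDD (increasing due date): C A D B.
C: 0→9
A: 9→19
D: 19→26
B: 26→31
Sum = 9+19+26+31 = 85.
LPT (decreasing processing time): A C D B.
A: 0→10
C: 10→19
D: 19→26
B: 26→31
Sum = 10+19+26+31 = 86.
SPT (increasing processing time): B D C A.
B: 0→5
D: 5→12
C: 12→21
A: 21→31
Sum = 5+12+21+31 = 69.
FIFO 80, EDD 85, LPT 86, SPT 69 → minimum 69.

69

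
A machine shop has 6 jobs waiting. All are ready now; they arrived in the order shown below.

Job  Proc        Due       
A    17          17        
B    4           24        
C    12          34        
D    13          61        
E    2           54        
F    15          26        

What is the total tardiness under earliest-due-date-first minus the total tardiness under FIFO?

-11

EDD (increasing due date): A B F C E D.
A: 0→17, due 17, tardiness 0
B: 17→21, due 24, tardiness 0
F: 21→36, due 26, tardiness 10
C: 36→48, due 34, tardiness 14
E: 48→50, due 54, tardiness 0
D: 50→63, due 61, tardiness 2
Sum = 0+0+10+14+0+2 = 26.
FIFO (arrival order): A B C D E F.
A: 0→17, due 17, tardiness 0
B: 17→21, due 24, tardiness 0
C: 21→33, due 34, tardiness 0
D: 33→46, due 61, tardiness 0
E: 46→48, due 54, tardiness 0
F: 48→63, due 26, tardiness 37
Sum = 0+0+0+0+0+37 = 37.
Difference = 26 − 37 = -11.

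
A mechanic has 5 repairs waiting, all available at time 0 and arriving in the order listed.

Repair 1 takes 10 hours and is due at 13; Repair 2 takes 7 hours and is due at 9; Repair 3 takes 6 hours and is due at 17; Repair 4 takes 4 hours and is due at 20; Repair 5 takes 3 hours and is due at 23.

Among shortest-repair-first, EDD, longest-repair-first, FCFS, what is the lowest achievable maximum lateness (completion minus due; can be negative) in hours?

7

SPT (increasing processing time): Repair 5 Repair 4 Repair 3 Repair 2 Repair 1.
Repair 5: 0→3, due 23, lateness -20
Repair 4: 3→7, due 20, lateness -13
Repair 3: 7→13, due 17, lateness -4
Repair 2: 13→20, due 9, lateness 11
Repair 1: 20→30, due 13, lateness 17
Maximum = 17.
EDD (increasing due date): Repair 2 Repair 1 Repair 3 Repair 4 Repair 5.
Repair 2: 0→7, due 9, lateness -2
Repair 1: 7→17, due 13, lateness 4
Repair 3: 17→23, due 17, lateness 6
Repair 4: 23→27, due 20, lateness 7
Repair 5: 27→30, due 23, lateness 7
Maximum = 7.
LPT (decreasing processing time): Repair 1 Repair 2 Repair 3 Repair 4 Repair 5.
Repair 1: 0→10, due 13, lateness -3
Repair 2: 10→17, due 9, lateness 8
Repair 3: 17→23, due 17, lateness 6
Repair 4: 23→27, due 20, lateness 7
Repair 5: 27→30, due 23, lateness 7
Maximum = 8.
FIFO (arrival order): Repair 1 Repair 2 Repair 3 Repair 4 Repair 5.
Repair 1: 0→10, due 13, lateness -3
Repair 2: 10→17, due 9, lateness 8
Repair 3: 17→23, due 17, lateness 6
Repair 4: 23→27, due 20, lateness 7
Repair 5: 27→30, due 23, lateness 7
Maximum = 8.
SPT 17, EDD 7, LPT 8, FIFO 8 → minimum 7.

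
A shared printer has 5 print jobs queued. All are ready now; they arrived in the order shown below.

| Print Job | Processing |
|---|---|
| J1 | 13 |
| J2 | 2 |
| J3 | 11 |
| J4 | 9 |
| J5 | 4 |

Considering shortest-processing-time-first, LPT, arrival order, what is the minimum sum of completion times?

88

SPT (increasing processing time): J2 J5 J4 J3 J1.
J2: 0→2
J5: 2→6
J4: 6→15
J3: 15→26
J1: 26→39
Sum = 2+6+15+26+39 = 88.
LPT (decreasing processing time): J1 J3 J4 J5 J2.
J1: 0→13
J3: 13→24
J4: 24→33
J5: 33→37
J2: 37→39
Sum = 13+24+33+37+39 = 146.
FIFO (arrival order): J1 J2 J3 J4 J5.
J1: 0→13
J2: 13→15
J3: 15→26
J4: 26→35
J5: 35→39
Sum = 13+15+26+35+39 = 128.
SPT 88, LPT 146, FIFO 128 → minimum 88.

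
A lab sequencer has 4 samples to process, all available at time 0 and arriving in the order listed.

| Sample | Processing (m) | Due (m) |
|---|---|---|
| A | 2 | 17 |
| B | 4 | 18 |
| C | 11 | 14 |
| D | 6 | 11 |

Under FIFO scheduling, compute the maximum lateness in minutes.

12

FIFO (arrival order): A B C D.
A: 0→2, due 17, lateness -15
B: 2→6, due 18, lateness -12
C: 6→17, due 14, lateness 3
D: 17→23, due 11, lateness 12
Maximum = 12.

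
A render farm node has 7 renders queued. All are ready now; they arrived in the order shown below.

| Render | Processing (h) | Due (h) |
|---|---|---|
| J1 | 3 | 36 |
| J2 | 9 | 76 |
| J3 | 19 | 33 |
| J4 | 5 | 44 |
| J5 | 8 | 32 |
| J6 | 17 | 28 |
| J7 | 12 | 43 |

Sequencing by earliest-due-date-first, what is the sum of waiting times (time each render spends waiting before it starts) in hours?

256

EDD (increasing due date): J6 J5 J3 J1 J7 J4 J2.
J6: waits 0, runs 0→17
J5: waits 17, runs 17→25
J3: waits 25, runs 25→44
J1: waits 44, runs 44→47
J7: waits 47, runs 47→59
J4: waits 59, runs 59→64
J2: waits 64, runs 64→73
Sum = 0+17+25+44+47+59+64 = 256.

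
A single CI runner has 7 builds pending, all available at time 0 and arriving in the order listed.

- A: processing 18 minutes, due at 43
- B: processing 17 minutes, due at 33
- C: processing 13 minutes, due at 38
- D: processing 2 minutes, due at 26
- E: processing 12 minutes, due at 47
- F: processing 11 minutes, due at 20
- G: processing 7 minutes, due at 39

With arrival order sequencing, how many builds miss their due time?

6

FIFO (arrival order): A B C D E F G.
A: 0→18, due 43, tardiness 0
B: 18→35, due 33, tardiness 2
C: 35→48, due 38, tardiness 10
D: 48→50, due 26, tardiness 24
E: 50→62, due 47, tardiness 15
F: 62→73, due 20, tardiness 53
G: 73→80, due 39, tardiness 41
Late builds: 6.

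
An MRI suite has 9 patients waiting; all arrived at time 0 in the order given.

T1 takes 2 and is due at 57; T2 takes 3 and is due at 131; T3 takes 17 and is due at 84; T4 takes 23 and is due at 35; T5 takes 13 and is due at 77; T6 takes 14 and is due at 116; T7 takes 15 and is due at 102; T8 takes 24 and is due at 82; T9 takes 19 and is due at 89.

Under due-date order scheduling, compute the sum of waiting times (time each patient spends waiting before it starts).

565

EDD (increasing due date): T4 T1 T5 T8 T3 T9 T7 T6 T2.
T4: waits 0, runs 0→23
T1: waits 23, runs 23→25
T5: waits 25, runs 25→38
T8: waits 38, runs 38→62
T3: waits 62, runs 62→79
T9: waits 79, runs 79→98
T7: waits 98, runs 98→113
T6: waits 113, runs 113→127
T2: waits 127, runs 127→130
Sum = 0+23+25+38+62+79+98+113+127 = 565.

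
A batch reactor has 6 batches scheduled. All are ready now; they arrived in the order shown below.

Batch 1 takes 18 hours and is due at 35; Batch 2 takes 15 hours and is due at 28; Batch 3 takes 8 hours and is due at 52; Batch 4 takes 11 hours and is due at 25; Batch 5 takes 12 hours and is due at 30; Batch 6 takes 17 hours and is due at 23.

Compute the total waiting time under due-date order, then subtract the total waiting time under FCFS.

EDD (increasing due date): Batch 6 Batch 4 Batch 2 Batch 5 Batch 1 Batch 3.
Batch 6: waits 0, runs 0→17
Batch 4: waits 17, runs 17→28
Batch 2: waits 28, runs 28→43
Batch 5: waits 43, runs 43→55
Batch 1: waits 55, runs 55→73
Batch 3: waits 73, runs 73→81
Sum = 0+17+28+43+55+73 = 216.
FIFO (arrival order): Batch 1 Batch 2 Batch 3 Batch 4 Batch 5 Batch 6.
Batch 1: waits 0, runs 0→18
Batch 2: waits 18, runs 18→33
Batch 3: waits 33, runs 33→41
Batch 4: waits 41, runs 41→52
Batch 5: waits 52, runs 52→64
Batch 6: waits 64, runs 64→81
Sum = 0+18+33+41+52+64 = 208.
Difference = 216 − 208 = 8.

8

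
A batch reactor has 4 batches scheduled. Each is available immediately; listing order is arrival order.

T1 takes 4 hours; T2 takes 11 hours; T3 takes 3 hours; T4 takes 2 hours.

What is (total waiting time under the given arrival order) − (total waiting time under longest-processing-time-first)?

FIFO (arrival order): T1 T2 T3 T4.
T1: waits 0, runs 0→4
T2: waits 4, runs 4→15
T3: waits 15, runs 15→18
T4: waits 18, runs 18→20
Sum = 0+4+15+18 = 37.
LPT (decreasing processing time): T2 T1 T3 T4.
T2: waits 0, runs 0→11
T1: waits 11, runs 11→15
T3: waits 15, runs 15→18
T4: waits 18, runs 18→20
Sum = 0+11+15+18 = 44.
Difference = 37 − 44 = -7.

-7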